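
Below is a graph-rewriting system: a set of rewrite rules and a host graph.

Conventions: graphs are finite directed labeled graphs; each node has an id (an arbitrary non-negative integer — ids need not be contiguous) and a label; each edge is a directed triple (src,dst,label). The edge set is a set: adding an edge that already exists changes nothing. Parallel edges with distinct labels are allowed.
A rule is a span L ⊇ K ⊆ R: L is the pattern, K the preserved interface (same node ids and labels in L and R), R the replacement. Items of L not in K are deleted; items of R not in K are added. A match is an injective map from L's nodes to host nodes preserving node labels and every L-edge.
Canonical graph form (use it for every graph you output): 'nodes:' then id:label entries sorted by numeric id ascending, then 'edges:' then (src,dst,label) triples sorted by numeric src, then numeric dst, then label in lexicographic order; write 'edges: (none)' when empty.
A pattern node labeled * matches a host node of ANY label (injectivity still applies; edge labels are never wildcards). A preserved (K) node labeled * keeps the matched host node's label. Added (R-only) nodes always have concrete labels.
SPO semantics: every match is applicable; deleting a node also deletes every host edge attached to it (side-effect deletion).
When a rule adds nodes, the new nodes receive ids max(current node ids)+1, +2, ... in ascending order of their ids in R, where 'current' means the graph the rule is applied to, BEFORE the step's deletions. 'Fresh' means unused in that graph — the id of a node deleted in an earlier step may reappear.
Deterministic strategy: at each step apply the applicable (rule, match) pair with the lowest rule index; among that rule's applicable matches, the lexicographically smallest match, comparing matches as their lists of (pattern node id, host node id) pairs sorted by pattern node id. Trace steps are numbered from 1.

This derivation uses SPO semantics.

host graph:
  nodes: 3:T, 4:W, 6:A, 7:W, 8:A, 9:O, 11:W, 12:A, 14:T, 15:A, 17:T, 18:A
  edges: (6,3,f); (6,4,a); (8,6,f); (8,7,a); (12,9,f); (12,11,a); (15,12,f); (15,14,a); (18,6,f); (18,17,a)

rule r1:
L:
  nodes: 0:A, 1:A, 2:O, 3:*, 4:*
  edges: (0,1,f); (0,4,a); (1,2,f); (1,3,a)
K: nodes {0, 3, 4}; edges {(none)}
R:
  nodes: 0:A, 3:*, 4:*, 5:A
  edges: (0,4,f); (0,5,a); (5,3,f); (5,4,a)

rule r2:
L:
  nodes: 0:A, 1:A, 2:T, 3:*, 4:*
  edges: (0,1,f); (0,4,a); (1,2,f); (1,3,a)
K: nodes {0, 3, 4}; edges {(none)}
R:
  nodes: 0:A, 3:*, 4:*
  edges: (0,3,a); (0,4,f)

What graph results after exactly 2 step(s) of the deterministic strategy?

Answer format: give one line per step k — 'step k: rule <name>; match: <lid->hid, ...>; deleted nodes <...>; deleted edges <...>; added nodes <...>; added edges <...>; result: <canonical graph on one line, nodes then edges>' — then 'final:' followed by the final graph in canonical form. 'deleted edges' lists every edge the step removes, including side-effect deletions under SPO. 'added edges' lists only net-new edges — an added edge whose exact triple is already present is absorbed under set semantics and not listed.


step 1: rule r1; match: 0->15, 1->12, 2->9, 3->11, 4->14; deleted nodes 9, 12; deleted edges (12,9,f); (12,11,a); (15,12,f); (15,14,a); added nodes 19; added edges (15,14,f); (15,19,a); (19,11,f); (19,14,a); result: nodes: 3:T, 4:W, 6:A, 7:W, 8:A, 11:W, 14:T, 15:A, 17:T, 18:A, 19:A edges: (6,3,f); (6,4,a); (8,6,f); (8,7,a); (15,14,f); (15,19,a); (18,6,f); (18,17,a); (19,11,f); (19,14,a)
step 2: rule r2; match: 0->8, 1->6, 2->3, 3->4, 4->7; deleted nodes 3, 6; deleted edges (6,3,f); (6,4,a); (8,6,f); (8,7,a); (18,6,f); added nodes (none); added edges (8,4,a); (8,7,f); result: nodes: 4:W, 7:W, 8:A, 11:W, 14:T, 15:A, 17:T, 18:A, 19:A edges: (8,4,a); (8,7,f); (15,14,f); (15,19,a); (18,17,a); (19,11,f); (19,14,a)
final:
nodes: 4:W, 7:W, 8:A, 11:W, 14:T, 15:A, 17:T, 18:A, 19:A
edges: (8,4,a); (8,7,f); (15,14,f); (15,19,a); (18,17,a); (19,11,f); (19,14,a)


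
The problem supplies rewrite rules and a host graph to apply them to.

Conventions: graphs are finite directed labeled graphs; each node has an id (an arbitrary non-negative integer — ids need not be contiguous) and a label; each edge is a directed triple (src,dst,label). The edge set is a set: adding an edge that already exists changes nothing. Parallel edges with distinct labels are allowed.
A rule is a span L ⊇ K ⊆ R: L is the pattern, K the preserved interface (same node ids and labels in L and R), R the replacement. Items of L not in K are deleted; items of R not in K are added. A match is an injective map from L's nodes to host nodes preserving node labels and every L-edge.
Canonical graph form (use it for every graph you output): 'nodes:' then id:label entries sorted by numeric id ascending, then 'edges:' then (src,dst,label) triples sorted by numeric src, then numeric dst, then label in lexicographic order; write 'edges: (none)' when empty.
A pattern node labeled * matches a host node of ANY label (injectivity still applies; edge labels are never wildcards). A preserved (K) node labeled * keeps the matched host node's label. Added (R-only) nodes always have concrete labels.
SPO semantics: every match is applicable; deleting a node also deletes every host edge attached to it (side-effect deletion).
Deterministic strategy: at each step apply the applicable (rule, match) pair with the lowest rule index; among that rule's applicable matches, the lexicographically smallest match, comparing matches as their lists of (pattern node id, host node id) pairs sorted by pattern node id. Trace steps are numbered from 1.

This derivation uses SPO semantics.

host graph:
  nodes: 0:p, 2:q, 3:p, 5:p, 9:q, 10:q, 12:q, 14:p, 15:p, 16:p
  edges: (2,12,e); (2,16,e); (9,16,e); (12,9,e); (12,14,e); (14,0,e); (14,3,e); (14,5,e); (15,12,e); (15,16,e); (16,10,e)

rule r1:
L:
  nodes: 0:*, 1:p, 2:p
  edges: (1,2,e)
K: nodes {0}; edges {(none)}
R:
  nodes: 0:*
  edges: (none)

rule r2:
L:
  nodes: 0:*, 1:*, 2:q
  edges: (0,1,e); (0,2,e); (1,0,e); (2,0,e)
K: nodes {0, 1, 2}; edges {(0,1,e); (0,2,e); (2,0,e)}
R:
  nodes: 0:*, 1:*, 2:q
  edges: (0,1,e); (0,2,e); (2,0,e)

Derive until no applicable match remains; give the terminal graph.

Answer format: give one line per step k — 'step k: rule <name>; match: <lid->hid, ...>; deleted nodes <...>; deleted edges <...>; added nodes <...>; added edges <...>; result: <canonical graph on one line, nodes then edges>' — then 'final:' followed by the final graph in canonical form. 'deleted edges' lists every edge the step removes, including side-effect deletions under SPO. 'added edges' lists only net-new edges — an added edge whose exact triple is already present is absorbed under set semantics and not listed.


step 1: rule r1; match: 0->0, 1->14, 2->3; deleted nodes 3, 14; deleted edges (12,14,e); (14,0,e); (14,3,e); (14,5,e); added nodes (none); added edges (none); result: nodes: 0:p, 2:q, 5:p, 9:q, 10:q, 12:q, 15:p, 16:p edges: (2,12,e); (2,16,e); (9,16,e); (12,9,e); (15,12,e); (15,16,e); (16,10,e)
step 2: rule r1; match: 0->0, 1->15, 2->16; deleted nodes 15, 16; deleted edges (2,16,e); (9,16,e); (15,12,e); (15,16,e); (16,10,e); added nodes (none); added edges (none); result: nodes: 0:p, 2:q, 5:p, 9:q, 10:q, 12:q edges: (2,12,e); (12,9,e)
final:
nodes: 0:p, 2:q, 5:p, 9:q, 10:q, 12:q
edges: (2,12,e); (12,9,e)


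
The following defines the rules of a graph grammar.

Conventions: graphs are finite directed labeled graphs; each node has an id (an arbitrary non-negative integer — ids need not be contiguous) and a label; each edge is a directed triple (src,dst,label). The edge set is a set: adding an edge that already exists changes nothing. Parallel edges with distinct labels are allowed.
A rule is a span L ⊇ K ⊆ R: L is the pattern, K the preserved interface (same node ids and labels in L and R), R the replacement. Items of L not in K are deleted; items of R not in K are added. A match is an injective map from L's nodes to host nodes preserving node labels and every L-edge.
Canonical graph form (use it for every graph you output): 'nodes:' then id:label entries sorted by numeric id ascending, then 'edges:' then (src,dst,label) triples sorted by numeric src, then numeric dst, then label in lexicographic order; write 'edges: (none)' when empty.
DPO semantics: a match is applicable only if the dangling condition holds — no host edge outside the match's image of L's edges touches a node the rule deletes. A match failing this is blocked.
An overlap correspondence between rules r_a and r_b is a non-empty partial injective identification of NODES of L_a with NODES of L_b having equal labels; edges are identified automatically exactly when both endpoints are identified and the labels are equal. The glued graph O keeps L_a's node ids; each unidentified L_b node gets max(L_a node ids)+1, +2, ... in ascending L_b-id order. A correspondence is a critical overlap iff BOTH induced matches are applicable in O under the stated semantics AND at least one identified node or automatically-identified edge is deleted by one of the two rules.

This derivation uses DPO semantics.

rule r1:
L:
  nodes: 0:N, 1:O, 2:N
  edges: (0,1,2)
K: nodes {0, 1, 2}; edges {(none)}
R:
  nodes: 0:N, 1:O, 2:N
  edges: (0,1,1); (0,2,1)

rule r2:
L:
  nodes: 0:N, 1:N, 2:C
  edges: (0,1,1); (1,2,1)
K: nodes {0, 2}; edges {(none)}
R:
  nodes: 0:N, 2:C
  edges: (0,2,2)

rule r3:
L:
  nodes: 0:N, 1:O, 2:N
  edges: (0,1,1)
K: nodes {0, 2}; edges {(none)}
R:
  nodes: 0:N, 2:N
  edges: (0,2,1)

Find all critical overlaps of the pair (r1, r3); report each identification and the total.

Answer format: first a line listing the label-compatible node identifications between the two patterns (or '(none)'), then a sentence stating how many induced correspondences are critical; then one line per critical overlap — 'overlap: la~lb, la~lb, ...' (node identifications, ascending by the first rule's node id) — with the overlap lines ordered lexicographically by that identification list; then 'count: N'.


label-compatible node identifications between L(r1) and L(r3): 0~0, 0~2, 1~1, 2~0, 2~2
0 of the induced correspondences are critical overlaps of r1 and r3.
count: 0


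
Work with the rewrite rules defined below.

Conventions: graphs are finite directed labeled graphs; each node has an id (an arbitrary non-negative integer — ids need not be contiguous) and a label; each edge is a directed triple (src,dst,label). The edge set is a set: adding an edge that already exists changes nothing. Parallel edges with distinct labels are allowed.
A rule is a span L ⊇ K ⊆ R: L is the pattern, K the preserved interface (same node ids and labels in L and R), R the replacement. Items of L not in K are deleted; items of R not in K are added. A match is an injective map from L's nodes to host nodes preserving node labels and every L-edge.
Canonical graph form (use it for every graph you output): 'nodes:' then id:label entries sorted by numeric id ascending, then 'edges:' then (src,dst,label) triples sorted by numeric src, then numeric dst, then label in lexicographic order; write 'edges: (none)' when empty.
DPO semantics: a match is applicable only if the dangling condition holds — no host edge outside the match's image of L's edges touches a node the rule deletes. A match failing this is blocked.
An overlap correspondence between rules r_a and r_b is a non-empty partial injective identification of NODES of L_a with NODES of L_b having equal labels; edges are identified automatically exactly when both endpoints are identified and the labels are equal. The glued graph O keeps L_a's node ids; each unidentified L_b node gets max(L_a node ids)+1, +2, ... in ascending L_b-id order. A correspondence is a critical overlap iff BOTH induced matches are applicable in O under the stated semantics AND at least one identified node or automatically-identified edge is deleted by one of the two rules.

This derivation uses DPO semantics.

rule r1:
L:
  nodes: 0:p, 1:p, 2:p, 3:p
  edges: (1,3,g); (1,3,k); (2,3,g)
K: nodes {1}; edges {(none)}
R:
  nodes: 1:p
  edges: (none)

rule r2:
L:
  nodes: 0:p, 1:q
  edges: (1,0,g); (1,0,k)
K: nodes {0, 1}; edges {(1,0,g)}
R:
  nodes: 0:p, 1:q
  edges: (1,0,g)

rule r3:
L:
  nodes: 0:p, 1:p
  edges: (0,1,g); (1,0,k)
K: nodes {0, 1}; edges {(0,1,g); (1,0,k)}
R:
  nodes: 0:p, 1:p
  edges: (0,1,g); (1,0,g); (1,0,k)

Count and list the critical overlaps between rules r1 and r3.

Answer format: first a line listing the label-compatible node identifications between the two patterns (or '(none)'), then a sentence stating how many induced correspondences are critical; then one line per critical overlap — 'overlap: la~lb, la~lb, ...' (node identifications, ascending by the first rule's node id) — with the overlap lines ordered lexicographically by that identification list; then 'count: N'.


label-compatible node identifications between L(r1) and L(r3): 0~0, 0~1, 1~0, 1~1, 2~0, 2~1, 3~0, 3~1
0 of the induced correspondences are critical overlaps of r1 and r3.
count: 0


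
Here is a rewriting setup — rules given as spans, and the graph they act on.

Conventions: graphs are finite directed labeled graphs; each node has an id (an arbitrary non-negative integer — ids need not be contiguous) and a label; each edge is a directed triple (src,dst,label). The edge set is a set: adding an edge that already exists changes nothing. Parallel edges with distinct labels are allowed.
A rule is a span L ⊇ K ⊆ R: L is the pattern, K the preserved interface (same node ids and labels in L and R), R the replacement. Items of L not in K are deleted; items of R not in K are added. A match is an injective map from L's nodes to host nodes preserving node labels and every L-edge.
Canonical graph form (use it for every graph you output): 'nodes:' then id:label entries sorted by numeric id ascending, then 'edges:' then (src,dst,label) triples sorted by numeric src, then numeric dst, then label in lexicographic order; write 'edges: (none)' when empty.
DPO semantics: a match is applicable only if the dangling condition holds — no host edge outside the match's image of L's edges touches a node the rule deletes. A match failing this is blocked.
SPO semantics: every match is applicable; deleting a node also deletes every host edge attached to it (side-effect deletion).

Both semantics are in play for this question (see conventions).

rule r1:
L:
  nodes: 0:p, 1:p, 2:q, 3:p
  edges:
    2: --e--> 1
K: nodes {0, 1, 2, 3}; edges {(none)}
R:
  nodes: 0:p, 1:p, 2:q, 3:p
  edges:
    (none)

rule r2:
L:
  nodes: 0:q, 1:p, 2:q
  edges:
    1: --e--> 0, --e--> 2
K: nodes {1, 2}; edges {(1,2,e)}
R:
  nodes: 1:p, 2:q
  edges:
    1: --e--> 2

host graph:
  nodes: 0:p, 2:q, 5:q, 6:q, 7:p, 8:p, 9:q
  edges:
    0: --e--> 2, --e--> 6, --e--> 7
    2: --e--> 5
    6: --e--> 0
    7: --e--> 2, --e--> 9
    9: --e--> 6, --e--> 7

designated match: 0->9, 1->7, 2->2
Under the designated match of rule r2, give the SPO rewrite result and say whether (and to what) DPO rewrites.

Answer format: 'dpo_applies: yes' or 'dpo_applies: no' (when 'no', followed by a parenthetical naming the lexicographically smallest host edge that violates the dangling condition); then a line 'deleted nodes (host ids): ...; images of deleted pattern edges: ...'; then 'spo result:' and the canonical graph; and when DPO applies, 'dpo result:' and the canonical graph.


dpo_applies: no
(the rule deletes node 9, which keeps host edge (9,6,e) outside the match image — the dangling condition fails, DPO blocks; SPO proceeds and side-deletes such edges)
deleted nodes (host ids): 9; images of deleted pattern edges: (7,9,e)
spo result:
nodes: 0:p, 2:q, 5:q, 6:q, 7:p, 8:p
edges: (0,2,e); (0,6,e); (0,7,e); (2,5,e); (6,0,e); (7,2,e)


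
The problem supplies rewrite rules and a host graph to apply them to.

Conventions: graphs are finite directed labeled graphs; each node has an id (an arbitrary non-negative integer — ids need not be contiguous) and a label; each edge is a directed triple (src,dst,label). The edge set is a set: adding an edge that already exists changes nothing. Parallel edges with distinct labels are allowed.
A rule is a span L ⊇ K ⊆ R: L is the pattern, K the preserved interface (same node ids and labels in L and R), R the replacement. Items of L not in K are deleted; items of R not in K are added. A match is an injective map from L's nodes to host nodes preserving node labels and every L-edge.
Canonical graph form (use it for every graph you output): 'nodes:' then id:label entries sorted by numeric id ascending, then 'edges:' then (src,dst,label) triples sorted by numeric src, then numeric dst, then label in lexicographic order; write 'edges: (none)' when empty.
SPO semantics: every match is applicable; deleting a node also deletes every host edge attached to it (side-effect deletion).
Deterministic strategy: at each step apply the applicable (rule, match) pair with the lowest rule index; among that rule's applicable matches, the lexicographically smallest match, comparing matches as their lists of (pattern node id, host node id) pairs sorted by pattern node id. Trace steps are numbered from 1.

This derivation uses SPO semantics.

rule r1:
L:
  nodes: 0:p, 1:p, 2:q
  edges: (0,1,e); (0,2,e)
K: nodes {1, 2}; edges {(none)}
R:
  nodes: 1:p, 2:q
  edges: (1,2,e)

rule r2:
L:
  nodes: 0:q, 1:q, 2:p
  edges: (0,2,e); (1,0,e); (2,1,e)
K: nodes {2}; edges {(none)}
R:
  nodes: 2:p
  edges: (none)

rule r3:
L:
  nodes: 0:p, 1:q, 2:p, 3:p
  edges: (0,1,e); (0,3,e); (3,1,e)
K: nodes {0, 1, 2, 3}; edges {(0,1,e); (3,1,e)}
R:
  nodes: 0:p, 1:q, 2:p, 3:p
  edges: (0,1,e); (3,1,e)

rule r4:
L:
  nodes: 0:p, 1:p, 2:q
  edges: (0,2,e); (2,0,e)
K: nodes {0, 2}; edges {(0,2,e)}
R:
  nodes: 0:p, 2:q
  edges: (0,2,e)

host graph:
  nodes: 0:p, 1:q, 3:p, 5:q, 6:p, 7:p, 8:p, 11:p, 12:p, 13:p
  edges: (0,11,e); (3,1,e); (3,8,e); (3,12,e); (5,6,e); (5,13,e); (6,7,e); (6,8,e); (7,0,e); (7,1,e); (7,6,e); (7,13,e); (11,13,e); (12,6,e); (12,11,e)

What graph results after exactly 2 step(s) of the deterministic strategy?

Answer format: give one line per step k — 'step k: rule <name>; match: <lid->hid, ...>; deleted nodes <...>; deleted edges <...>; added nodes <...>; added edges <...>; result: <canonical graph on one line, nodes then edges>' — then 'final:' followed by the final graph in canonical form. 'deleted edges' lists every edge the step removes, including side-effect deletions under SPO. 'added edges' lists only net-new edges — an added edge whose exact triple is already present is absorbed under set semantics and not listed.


step 1: rule r1; match: 0->3, 1->8, 2->1; deleted nodes 3; deleted edges (3,1,e); (3,8,e); (3,12,e); added nodes (none); added edges (8,1,e); result: nodes: 0:p, 1:q, 5:q, 6:p, 7:p, 8:p, 11:p, 12:p, 13:p edges: (0,11,e); (5,6,e); (5,13,e); (6,7,e); (6,8,e); (7,0,e); (7,1,e); (7,6,e); (7,13,e); (8,1,e); (11,13,e); (12,6,e); (12,11,e)
step 2: rule r1; match: 0->7, 1->0, 2->1; deleted nodes 7; deleted edges (6,7,e); (7,0,e); (7,1,e); (7,6,e); (7,13,e); added nodes (none); added edges (0,1,e); result: nodes: 0:p, 1:q, 5:q, 6:p, 8:p, 11:p, 12:p, 13:p edges: (0,1,e); (0,11,e); (5,6,e); (5,13,e); (6,8,e); (8,1,e); (11,13,e); (12,6,e); (12,11,e)
final:
nodes: 0:p, 1:q, 5:q, 6:p, 8:p, 11:p, 12:p, 13:p
edges: (0,1,e); (0,11,e); (5,6,e); (5,13,e); (6,8,e); (8,1,e); (11,13,e); (12,6,e); (12,11,e)


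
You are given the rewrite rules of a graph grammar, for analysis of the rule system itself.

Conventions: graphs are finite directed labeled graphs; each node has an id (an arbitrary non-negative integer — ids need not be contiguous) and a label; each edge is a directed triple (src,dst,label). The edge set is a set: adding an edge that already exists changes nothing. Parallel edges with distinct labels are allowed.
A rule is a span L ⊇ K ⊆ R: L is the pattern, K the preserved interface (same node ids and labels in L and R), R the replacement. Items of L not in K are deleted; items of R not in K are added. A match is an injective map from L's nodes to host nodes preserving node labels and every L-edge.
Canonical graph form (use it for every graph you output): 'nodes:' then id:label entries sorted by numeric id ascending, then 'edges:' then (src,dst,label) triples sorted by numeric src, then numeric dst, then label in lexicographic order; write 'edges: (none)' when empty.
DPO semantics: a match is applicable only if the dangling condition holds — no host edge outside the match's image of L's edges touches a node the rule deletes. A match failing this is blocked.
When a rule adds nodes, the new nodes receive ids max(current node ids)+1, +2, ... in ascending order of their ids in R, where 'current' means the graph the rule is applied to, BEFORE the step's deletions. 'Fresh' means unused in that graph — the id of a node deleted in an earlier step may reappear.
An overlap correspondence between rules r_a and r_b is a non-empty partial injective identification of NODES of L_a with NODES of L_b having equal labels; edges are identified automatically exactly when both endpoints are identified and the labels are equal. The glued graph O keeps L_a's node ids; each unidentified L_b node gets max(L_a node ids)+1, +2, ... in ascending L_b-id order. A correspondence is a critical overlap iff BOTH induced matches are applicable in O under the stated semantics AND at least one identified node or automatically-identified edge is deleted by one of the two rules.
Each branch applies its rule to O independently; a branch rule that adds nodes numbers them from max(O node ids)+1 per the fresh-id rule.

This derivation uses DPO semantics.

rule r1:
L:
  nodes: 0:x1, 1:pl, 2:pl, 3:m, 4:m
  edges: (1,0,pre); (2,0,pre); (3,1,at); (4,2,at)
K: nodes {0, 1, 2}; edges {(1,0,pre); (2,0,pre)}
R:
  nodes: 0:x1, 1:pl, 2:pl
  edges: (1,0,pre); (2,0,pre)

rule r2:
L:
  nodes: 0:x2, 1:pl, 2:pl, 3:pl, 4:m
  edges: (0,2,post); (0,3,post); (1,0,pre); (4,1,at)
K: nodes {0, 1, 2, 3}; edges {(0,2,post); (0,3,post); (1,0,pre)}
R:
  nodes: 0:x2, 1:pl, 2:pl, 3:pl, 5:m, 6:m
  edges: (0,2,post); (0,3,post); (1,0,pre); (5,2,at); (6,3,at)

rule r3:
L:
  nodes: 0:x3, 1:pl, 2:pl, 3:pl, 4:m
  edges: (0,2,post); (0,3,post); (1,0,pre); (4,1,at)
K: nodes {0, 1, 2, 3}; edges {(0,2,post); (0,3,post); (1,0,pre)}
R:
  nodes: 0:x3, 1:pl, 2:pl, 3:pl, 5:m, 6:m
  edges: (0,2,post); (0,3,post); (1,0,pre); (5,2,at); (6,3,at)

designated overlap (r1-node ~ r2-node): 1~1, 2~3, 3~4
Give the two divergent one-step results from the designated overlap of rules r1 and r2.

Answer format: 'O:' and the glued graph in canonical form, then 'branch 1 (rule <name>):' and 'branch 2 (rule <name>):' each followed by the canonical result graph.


O:
nodes: 0:x1, 1:pl, 2:pl, 3:m, 4:m, 5:x2, 6:pl
edges: (1,0,pre); (1,5,pre); (2,0,pre); (3,1,at); (4,2,at); (5,2,post); (5,6,post)
branch 1 (rule r1):
nodes: 0:x1, 1:pl, 2:pl, 5:x2, 6:pl
edges: (1,0,pre); (1,5,pre); (2,0,pre); (5,2,post); (5,6,post)
branch 2 (rule r2):
nodes: 0:x1, 1:pl, 2:pl, 4:m, 5:x2, 6:pl, 7:m, 8:m
edges: (1,0,pre); (1,5,pre); (2,0,pre); (4,2,at); (5,2,post); (5,6,post); (7,6,at); (8,2,at)


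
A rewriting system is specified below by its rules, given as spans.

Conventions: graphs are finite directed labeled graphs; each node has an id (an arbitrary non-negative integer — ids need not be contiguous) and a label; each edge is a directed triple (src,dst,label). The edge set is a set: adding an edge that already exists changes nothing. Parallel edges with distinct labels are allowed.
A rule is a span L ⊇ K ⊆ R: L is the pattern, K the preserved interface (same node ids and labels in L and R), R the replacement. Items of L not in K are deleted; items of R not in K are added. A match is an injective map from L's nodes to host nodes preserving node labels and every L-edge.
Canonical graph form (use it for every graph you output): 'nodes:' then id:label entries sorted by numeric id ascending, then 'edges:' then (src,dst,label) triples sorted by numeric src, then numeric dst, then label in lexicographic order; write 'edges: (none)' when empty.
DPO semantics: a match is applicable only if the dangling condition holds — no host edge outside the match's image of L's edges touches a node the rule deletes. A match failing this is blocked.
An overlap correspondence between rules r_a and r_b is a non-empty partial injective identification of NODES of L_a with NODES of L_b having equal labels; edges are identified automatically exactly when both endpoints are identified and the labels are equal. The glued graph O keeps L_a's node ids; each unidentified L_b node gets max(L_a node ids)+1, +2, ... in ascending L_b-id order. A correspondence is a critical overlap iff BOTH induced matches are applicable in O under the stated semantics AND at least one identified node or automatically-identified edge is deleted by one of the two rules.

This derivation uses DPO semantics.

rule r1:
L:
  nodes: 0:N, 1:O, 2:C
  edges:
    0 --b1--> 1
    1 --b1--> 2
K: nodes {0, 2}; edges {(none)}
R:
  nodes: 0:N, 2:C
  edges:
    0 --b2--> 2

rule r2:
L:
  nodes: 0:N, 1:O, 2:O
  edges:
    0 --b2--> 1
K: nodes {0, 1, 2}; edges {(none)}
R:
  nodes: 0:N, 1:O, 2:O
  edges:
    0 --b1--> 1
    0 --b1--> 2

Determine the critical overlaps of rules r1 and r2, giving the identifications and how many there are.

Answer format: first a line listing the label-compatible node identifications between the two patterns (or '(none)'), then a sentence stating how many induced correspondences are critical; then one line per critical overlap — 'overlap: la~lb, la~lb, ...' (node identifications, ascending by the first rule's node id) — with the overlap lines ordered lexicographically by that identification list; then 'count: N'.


label-compatible node identifications between L(r1) and L(r2): 0~0, 1~1, 1~2
2 of the induced correspondences are critical overlaps of r1 and r2.
overlap: 0~0, 1~2
overlap: 1~2
count: 2


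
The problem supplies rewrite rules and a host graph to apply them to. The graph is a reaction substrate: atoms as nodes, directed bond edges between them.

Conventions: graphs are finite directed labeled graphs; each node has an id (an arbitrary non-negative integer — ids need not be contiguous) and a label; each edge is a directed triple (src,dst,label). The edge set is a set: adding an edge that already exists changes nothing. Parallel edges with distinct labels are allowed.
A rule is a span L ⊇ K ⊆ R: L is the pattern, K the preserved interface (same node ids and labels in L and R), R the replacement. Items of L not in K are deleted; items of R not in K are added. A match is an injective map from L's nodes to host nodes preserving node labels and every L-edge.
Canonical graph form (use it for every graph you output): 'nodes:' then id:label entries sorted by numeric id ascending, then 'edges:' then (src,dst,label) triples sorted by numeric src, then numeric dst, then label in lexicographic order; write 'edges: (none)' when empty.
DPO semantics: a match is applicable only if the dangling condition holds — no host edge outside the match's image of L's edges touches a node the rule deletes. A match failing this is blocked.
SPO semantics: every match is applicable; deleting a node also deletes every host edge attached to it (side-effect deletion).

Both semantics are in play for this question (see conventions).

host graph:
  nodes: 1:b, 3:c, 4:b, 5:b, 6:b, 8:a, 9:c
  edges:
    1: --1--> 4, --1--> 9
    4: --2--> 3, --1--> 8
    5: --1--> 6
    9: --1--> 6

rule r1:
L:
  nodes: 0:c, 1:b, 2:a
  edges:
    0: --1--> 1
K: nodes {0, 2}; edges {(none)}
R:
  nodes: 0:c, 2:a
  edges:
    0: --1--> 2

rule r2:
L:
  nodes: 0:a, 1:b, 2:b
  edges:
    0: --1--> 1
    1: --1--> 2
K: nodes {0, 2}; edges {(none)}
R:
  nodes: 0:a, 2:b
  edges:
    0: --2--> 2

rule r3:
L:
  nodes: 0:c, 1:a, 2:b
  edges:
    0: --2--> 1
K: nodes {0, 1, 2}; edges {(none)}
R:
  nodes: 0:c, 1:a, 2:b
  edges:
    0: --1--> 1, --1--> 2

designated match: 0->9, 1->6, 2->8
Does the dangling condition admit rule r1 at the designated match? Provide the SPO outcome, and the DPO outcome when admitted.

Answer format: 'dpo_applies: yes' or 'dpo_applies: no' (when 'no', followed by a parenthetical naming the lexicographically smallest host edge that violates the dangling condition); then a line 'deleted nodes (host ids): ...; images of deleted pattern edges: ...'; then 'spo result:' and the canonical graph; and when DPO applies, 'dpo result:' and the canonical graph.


dpo_applies: no
(the rule deletes node 6, which keeps host edge (5,6,1) outside the match image — the dangling condition fails, DPO blocks; SPO proceeds and side-deletes such edges)
deleted nodes (host ids): 6; images of deleted pattern edges: (9,6,1)
spo result:
nodes: 1:b, 3:c, 4:b, 5:b, 8:a, 9:c
edges: (1,4,1); (1,9,1); (4,3,2); (4,8,1); (9,8,1)


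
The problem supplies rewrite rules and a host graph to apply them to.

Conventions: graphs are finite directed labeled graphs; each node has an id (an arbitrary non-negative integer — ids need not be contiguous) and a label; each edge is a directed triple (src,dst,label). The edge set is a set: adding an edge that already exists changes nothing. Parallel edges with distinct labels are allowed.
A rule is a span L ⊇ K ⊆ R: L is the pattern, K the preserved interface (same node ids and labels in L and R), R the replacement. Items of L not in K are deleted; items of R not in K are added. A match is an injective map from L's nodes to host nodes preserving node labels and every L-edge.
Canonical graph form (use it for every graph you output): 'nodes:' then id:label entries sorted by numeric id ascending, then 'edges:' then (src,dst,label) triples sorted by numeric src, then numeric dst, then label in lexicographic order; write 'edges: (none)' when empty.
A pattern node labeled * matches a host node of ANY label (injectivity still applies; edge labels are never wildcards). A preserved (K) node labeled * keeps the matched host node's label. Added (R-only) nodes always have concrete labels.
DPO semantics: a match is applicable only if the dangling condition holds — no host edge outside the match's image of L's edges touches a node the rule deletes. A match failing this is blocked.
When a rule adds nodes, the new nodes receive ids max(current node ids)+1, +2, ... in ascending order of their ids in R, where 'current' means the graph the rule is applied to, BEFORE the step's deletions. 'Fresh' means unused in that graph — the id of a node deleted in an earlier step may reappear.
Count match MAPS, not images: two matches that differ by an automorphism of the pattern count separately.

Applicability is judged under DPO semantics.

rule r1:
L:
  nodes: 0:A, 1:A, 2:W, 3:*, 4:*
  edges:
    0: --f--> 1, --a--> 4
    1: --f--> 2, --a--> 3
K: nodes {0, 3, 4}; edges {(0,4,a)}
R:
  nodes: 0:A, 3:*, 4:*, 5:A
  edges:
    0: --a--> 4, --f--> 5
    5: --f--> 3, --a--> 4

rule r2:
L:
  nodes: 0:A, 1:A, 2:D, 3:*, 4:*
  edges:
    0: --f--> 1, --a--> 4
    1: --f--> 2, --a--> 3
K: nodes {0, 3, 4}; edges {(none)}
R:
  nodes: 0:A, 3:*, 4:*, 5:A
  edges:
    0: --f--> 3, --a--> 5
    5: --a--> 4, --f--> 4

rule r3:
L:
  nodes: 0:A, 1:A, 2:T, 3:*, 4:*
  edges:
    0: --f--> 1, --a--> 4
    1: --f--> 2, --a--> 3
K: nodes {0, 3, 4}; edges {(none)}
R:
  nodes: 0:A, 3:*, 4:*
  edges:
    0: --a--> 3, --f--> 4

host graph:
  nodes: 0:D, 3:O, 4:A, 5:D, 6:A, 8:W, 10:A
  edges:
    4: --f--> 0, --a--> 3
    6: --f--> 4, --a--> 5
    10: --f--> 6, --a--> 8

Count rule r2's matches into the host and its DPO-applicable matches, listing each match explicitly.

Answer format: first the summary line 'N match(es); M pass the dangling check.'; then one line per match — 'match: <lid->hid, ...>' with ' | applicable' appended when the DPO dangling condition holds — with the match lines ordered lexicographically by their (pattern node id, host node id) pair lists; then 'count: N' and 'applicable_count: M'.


1 match(es); 1 pass the dangling check.
match: 0->6, 1->4, 2->0, 3->3, 4->5 | applicable
count: 1
applicable_count: 1


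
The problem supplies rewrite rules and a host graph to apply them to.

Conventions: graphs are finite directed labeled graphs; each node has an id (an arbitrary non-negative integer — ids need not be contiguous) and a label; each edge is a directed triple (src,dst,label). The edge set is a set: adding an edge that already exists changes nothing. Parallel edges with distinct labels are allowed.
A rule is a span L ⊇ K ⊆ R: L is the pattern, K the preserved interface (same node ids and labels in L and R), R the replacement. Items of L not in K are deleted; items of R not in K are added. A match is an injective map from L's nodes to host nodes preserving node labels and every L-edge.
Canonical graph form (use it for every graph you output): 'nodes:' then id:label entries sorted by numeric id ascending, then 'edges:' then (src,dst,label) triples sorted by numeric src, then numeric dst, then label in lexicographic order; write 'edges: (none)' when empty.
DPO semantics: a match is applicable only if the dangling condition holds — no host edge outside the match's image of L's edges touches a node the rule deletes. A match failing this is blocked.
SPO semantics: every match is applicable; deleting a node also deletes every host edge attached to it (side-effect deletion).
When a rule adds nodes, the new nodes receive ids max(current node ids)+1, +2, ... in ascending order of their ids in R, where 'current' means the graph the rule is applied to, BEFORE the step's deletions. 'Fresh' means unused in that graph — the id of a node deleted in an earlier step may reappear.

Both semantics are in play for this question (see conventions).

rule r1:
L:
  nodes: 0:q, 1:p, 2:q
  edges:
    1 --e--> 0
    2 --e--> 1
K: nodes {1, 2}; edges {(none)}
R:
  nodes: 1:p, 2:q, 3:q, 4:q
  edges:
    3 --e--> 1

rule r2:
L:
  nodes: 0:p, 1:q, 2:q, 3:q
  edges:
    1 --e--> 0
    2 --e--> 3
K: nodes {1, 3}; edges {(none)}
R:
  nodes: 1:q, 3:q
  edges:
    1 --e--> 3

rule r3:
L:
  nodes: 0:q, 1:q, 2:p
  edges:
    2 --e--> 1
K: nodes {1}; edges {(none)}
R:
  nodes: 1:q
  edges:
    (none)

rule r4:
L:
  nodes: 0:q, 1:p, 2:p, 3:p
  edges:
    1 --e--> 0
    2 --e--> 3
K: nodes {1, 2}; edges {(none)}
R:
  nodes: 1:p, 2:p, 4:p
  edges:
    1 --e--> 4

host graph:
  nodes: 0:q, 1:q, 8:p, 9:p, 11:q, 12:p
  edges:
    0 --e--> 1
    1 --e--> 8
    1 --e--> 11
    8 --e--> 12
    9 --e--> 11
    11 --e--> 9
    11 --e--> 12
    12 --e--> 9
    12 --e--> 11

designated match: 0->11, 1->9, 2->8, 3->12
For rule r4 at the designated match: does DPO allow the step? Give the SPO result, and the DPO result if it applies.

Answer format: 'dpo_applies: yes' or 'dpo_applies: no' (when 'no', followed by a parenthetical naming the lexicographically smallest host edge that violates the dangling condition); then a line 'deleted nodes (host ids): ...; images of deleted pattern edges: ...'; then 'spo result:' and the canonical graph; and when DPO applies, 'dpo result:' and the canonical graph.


dpo_applies: no
(the rule deletes node 11, which keeps host edge (1,11,e) outside the match image — the dangling condition fails, DPO blocks; SPO proceeds and side-deletes such edges)
deleted nodes (host ids): 11, 12; images of deleted pattern edges: (8,12,e); (9,11,e)
spo result:
nodes: 0:q, 1:q, 8:p, 9:p, 13:p
edges: (0,1,e); (1,8,e); (9,13,e)


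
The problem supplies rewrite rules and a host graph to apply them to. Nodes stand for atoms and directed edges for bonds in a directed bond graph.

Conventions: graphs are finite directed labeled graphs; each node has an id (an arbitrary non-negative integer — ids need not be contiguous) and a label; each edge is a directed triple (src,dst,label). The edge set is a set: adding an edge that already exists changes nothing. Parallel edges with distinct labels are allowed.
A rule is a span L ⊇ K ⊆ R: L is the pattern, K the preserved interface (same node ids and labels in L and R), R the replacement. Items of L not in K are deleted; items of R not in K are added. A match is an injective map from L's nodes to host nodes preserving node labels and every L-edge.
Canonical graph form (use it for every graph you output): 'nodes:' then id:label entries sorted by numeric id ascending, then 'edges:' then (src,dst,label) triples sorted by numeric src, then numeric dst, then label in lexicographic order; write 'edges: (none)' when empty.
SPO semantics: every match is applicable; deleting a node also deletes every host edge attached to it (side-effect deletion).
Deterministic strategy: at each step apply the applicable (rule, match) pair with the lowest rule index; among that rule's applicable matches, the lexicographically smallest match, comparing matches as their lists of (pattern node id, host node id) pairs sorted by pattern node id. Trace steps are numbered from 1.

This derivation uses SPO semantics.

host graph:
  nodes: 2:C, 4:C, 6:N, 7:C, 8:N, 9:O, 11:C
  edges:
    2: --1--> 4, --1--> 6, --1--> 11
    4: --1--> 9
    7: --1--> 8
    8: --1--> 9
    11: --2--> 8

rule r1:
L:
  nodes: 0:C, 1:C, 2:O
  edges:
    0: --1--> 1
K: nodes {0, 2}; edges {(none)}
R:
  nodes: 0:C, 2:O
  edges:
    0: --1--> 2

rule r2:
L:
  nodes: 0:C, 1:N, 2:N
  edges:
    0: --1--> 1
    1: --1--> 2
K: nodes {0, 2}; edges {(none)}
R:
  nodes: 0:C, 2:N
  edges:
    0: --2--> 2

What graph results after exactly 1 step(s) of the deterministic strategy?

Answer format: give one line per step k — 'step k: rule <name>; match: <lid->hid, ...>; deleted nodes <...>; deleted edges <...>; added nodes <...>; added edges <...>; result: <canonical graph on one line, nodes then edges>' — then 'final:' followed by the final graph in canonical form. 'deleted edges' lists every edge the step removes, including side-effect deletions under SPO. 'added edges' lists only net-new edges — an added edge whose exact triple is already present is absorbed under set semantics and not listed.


step 1: rule r1; match: 0->2, 1->4, 2->9; deleted nodes 4; deleted edges (2,4,1); (4,9,1); added nodes (none); added edges (2,9,1); result: nodes: 2:C, 6:N, 7:C, 8:N, 9:O, 11:C edges: (2,6,1); (2,9,1); (2,11,1); (7,8,1); (8,9,1); (11,8,2)
final:
nodes: 2:C, 6:N, 7:C, 8:N, 9:O, 11:C
edges: (2,6,1); (2,9,1); (2,11,1); (7,8,1); (8,9,1); (11,8,2)


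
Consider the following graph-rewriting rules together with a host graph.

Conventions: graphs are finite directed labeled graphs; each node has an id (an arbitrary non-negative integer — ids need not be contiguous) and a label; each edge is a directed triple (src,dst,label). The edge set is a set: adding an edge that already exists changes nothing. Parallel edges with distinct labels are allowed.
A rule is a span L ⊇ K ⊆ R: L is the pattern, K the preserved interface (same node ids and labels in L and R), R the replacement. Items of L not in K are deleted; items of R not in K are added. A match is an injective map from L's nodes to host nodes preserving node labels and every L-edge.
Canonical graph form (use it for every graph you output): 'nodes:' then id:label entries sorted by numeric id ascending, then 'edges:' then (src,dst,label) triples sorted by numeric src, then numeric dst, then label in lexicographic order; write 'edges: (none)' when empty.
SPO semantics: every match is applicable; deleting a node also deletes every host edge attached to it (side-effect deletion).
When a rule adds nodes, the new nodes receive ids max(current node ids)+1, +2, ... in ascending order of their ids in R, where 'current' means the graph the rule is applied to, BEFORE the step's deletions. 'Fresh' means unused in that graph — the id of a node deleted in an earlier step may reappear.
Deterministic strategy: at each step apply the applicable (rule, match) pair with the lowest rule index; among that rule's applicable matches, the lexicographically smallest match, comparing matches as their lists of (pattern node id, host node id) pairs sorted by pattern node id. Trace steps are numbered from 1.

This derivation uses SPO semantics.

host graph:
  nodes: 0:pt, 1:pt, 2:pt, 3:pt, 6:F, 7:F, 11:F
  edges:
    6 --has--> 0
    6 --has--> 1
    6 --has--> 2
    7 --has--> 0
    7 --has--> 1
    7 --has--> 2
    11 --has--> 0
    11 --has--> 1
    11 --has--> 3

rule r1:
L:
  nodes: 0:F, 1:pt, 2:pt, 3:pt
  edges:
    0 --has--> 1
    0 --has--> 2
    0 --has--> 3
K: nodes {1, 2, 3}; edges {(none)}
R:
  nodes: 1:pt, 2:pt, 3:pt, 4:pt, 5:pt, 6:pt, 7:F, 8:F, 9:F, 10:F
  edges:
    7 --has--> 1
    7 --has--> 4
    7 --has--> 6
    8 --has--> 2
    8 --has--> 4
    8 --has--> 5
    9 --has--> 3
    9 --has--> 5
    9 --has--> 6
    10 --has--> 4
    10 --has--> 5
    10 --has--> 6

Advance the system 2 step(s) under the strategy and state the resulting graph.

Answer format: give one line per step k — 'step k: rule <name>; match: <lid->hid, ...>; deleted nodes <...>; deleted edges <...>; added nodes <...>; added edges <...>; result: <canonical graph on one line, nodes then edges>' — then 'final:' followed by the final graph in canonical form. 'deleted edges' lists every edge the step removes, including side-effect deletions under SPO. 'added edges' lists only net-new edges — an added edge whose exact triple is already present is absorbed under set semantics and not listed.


step 1: rule r1; match: 0->6, 1->0, 2->1, 3->2; deleted nodes 6; deleted edges (6,0,has); (6,1,has); (6,2,has); added nodes 12, 13, 14, 15, 16, 17, 18; added edges (15,0,has); (15,12,has); (15,14,has); (16,1,has); (16,12,has); (16,13,has); (17,2,has); (17,13,has); (17,14,has); (18,12,has); (18,13,has); (18,14,has); result: nodes: 0:pt, 1:pt, 2:pt, 3:pt, 7:F, 11:F, 12:pt, 13:pt, 14:pt, 15:F, 16:F, 17:F, 18:F edges: (7,0,has); (7,1,has); (7,2,has); (11,0,has); (11,1,has); (11,3,has); (15,0,has); (15,12,has); (15,14,has); (16,1,has); (16,12,has); (16,13,has); (17,2,has); (17,13,has); (17,14,has); (18,12,has); (18,13,has); (18,14,has)
step 2: rule r1; match: 0->7, 1->0, 2->1, 3->2; deleted nodes 7; deleted edges (7,0,has); (7,1,has); (7,2,has); added nodes 19, 20, 21, 22, 23, 24, 25; added edges (22,0,has); (22,19,has); (22,21,has); (23,1,has); (23,19,has); (23,20,has); (24,2,has); (24,20,has); (24,21,has); (25,19,has); (25,20,has); (25,21,has); result: nodes: 0:pt, 1:pt, 2:pt, 3:pt, 11:F, 12:pt, 13:pt, 14:pt, 15:F, 16:F, 17:F, 18:F, 19:pt, 20:pt, 21:pt, 22:F, 23:F, 24:F, 25:F edges: (11,0,has); (11,1,has); (11,3,has); (15,0,has); (15,12,has); (15,14,has); (16,1,has); (16,12,has); (16,13,has); (17,2,has); (17,13,has); (17,14,has); (18,12,has); (18,13,has); (18,14,has); (22,0,has); (22,19,has); (22,21,has); (23,1,has); (23,19,has); (23,20,has); (24,2,has); (24,20,has); (24,21,has); (25,19,has); (25,20,has); (25,21,has)
final:
nodes: 0:pt, 1:pt, 2:pt, 3:pt, 11:F, 12:pt, 13:pt, 14:pt, 15:F, 16:F, 17:F, 18:F, 19:pt, 20:pt, 21:pt, 22:F, 23:F, 24:F, 25:F
edges: (11,0,has); (11,1,has); (11,3,has); (15,0,has); (15,12,has); (15,14,has); (16,1,has); (16,12,has); (16,13,has); (17,2,has); (17,13,has); (17,14,has); (18,12,has); (18,13,has); (18,14,has); (22,0,has); (22,19,has); (22,21,has); (23,1,has); (23,19,has); (23,20,has); (24,2,has); (24,20,has); (24,21,has); (25,19,has); (25,20,has); (25,21,has)
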